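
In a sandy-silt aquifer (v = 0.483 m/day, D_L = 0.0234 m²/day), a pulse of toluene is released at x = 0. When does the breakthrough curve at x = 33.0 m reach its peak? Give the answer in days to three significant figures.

For the 1D instantaneous-source solution, setting ∂C/∂t = 0 at fixed x gives v²t² + 2Dt − x² = 0, so t = (√(D² + v²x²) − D)/v².
√(D² + v²x²) = √(0.0234² + 0.483² × 33.0²) = 15.94; v² = 0.233289.
t = (15.94 − 0.0234)/0.233289 = 68.2 days (vs. the pure-advection estimate x/v = 68.3 d).

68.2 days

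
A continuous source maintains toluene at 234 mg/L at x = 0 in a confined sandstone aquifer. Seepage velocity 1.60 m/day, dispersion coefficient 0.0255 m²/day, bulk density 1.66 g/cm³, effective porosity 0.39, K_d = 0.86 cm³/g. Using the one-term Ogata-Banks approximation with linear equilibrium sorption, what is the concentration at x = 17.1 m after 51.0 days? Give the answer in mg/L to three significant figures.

166 mg/L

Retardation factor R = 1 + ρ_b·K_d/n = 1 + 1.66 × 0.86/0.39 = 4.661.
Sorption retards both mechanisms: v_R = v/R = 0.3433 m/day, D_R = D/R = 0.005471 m²/day.
v_R·t = 0.3433 × 51.0 = 17.5083 m; 2√(D_R t) = 1.056 m; argument = (17.1 − 17.5083)/1.056 = -0.3866.
C = C₀ × ½·erfc(-0.3866) = 234 × 0.7077 = 166 mg/L.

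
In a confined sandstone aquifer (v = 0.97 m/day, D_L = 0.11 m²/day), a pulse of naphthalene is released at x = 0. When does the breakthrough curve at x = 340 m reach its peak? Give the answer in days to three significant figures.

350 days

For the 1D instantaneous-source solution, setting ∂C/∂t = 0 at fixed x gives v²t² + 2Dt − x² = 0, so t = (√(D² + v²x²) − D)/v².
√(D² + v²x²) = √(0.11² + 0.97² × 340²) = 329.8; v² = 0.9409.
t = (329.8 − 0.11)/0.9409 = 350 days (vs. the pure-advection estimate x/v = 351 d).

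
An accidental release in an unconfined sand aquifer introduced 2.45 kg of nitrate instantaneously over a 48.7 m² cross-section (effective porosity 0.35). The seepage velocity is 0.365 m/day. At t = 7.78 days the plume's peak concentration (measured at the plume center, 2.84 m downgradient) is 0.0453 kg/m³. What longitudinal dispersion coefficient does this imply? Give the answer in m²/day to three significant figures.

0.103 m²/day

At the plume center C_max = M/(n_e·A·√(4πDt)), so D = M²/(4πt·(n_e·A·C_max)²).
n_e·A·C_max = 0.35 × 48.7 × 0.0453 = 0.7721 kg/m.
D = 2.45²/(4π × 7.78 × 0.7721²) = 0.103 m²/day.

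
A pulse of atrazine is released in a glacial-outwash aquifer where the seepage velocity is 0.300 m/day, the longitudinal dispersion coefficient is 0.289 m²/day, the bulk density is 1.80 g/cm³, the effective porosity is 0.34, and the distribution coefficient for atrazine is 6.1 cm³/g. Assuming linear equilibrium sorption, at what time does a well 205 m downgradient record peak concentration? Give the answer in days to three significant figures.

22600 days

Retardation factor R = 1 + ρ_b·K_d/n = 1 + 1.80 × 6.1/0.34 = 33.29.
Sorption retards both mechanisms: v_R = v/R = 0.009012 m/day, D_R = D/R = 0.008681 m²/day.
Peak time from v_R²t² + 2D_R t − x² = 0: t = (√(D_R² + v_R²x²) − D_R)/v_R².
√(D_R² + v_R²x²) = √(0.008681² + 0.009012² × 205²) = 1.847; v_R² = 8.122e-05.
t = (1.847 − 0.008681)/8.122e-05 = 22600 days.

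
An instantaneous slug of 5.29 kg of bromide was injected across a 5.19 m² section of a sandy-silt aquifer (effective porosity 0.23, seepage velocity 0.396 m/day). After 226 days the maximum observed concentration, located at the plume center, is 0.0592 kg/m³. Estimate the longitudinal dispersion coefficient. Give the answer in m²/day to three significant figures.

At the plume center C_max = M/(n_e·A·√(4πDt)), so D = M²/(4πt·(n_e·A·C_max)²).
n_e·A·C_max = 0.23 × 5.19 × 0.0592 = 0.07067 kg/m.
D = 5.29²/(4π × 226 × 0.07067²) = 1.97 m²/day.

1.97 m²/day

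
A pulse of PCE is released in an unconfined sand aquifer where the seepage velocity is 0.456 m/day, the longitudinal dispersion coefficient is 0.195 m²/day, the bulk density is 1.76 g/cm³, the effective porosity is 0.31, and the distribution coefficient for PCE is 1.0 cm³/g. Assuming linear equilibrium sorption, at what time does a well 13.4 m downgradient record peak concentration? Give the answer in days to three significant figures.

Retardation factor R = 1 + ρ_b·K_d/n = 1 + 1.76 × 1.0/0.31 = 6.677.
Sorption retards both mechanisms: v_R = v/R = 0.06829 m/day, D_R = D/R = 0.02920 m²/day.
Peak time from v_R²t² + 2D_R t − x² = 0: t = (√(D_R² + v_R²x²) − D_R)/v_R².
√(D_R² + v_R²x²) = √(0.02920² + 0.06829² × 13.4²) = 0.9156; v_R² = 0.004664.
t = (0.9156 − 0.02920)/0.004664 = 190 days.

190 days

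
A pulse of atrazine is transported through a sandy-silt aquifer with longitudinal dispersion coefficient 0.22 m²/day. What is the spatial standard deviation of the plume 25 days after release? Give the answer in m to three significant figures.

3.32 m

Dispersive spreading gives a Gaussian with σ² = 2Dt; advection only shifts the center.
σ = √(2 × 0.22 × 25) = 3.32 m.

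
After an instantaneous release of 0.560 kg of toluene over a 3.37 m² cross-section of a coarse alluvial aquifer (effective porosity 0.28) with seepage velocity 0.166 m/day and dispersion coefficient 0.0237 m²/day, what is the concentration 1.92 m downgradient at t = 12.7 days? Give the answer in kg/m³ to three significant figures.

0.296 kg/m³

For an instantaneous plane source, C(x,t) = M/(n_e·A·√(4πDt)) · exp(−(x−vt)²/(4Dt)), with n_e·A the pore (flow) area.
Plume center vt = 0.166 × 12.7 = 2.1082 m, so the well at 1.92 m is 0.1882 m upgradient of the peak.
√(4πDt) = 1.945 m, giving peak height M/(n_e·A·√(4πDt)) = 0.560/(0.28 × 3.37 × 1.945) = 0.3051 kg/m³.
(x−vt)²/(4Dt) = (-0.1882)²/(4 × 0.0237 × 12.7) = 0.02942; exp(−0.02942) = 0.9710.
C = 0.3051 × 0.9710 = 0.296 kg/m³.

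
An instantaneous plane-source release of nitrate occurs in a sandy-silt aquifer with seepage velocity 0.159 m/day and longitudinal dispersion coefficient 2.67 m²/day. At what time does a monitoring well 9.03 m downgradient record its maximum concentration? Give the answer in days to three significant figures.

14.3 days

For the 1D instantaneous-source solution, setting ∂C/∂t = 0 at fixed x gives v²t² + 2Dt − x² = 0, so t = (√(D² + v²x²) − D)/v².
√(D² + v²x²) = √(2.67² + 0.159² × 9.03²) = 3.032; v² = 0.025281.
t = (3.032 − 2.67)/0.025281 = 14.3 days (vs. the pure-advection estimate x/v = 56.8 d).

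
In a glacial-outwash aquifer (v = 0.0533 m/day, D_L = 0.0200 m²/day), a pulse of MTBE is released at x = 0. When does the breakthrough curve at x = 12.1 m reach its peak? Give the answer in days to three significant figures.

For the 1D instantaneous-source solution, setting ∂C/∂t = 0 at fixed x gives v²t² + 2Dt − x² = 0, so t = (√(D² + v²x²) − D)/v².
√(D² + v²x²) = √(0.0200² + 0.0533² × 12.1²) = 0.6452; v² = 0.00284089.
t = (0.6452 − 0.0200)/0.00284089 = 220 days (vs. the pure-advection estimate x/v = 227 d).

220 days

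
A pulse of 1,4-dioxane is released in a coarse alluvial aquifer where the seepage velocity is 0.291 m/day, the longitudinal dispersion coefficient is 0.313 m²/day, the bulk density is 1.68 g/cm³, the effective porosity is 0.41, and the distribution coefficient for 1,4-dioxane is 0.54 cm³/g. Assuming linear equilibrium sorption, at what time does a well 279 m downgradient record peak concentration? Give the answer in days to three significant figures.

3070 days

Retardation factor R = 1 + ρ_b·K_d/n = 1 + 1.68 × 0.54/0.41 = 3.213.
Sorption retards both mechanisms: v_R = v/R = 0.09057 m/day, D_R = D/R = 0.09742 m²/day.
Peak time from v_R²t² + 2D_R t − x² = 0: t = (√(D_R² + v_R²x²) − D_R)/v_R².
√(D_R² + v_R²x²) = √(0.09742² + 0.09057² × 279²) = 25.27; v_R² = 0.008203.
t = (25.27 − 0.09742)/0.008203 = 3070 days.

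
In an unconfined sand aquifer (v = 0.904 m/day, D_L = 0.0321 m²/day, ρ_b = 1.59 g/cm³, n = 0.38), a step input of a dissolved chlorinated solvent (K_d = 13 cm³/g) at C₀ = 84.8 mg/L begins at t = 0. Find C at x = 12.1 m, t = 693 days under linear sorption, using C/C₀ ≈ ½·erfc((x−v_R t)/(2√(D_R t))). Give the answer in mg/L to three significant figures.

16.0 mg/L

Retardation factor R = 1 + ρ_b·K_d/n = 1 + 1.59 × 13/0.38 = 55.39.
Sorption retards both mechanisms: v_R = v/R = 0.01632 m/day, D_R = D/R = 0.0005795 m²/day.
v_R·t = 0.01632 × 693 = 11.30976 m; 2√(D_R t) = 1.267 m; argument = (12.1 − 11.30976)/1.267 = 0.6237.
C = C₀ × ½·erfc(0.6237) = 84.8 × 0.1889 = 16.0 mg/L.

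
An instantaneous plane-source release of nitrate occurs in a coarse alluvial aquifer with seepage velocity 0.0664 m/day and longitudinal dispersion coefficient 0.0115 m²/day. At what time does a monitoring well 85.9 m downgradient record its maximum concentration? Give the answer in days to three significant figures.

1290 days

For the 1D instantaneous-source solution, setting ∂C/∂t = 0 at fixed x gives v²t² + 2Dt − x² = 0, so t = (√(D² + v²x²) − D)/v².
√(D² + v²x²) = √(0.0115² + 0.0664² × 85.9²) = 5.704; v² = 0.00440896.
t = (5.704 − 0.0115)/0.00440896 = 1290 days (vs. the pure-advection estimate x/v = 1290 d).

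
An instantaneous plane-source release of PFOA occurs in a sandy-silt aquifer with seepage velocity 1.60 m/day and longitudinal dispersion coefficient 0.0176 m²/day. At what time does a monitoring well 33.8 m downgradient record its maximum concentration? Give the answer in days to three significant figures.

For the 1D instantaneous-source solution, setting ∂C/∂t = 0 at fixed x gives v²t² + 2Dt − x² = 0, so t = (√(D² + v²x²) − D)/v².
√(D² + v²x²) = √(0.0176² + 1.60² × 33.8²) = 54.08; v² = 2.56.
t = (54.08 − 0.0176)/2.56 = 21.1 days (vs. the pure-advection estimate x/v = 21.1 d).

21.1 days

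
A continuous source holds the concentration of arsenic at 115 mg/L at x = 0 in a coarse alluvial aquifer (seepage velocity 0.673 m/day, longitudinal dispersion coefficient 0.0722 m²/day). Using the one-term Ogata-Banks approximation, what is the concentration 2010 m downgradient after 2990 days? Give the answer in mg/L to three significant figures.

For a continuous step input, C/C₀ ≈ ½·erfc((x−vt)/(2√(Dt))).
vt = 0.673 × 2990 = 2012.27 m and 2√(Dt) = 2√(0.0722 × 2990) = 29.39 m.
Argument (x−vt)/(2√(Dt)) = (2010 − 2012.27)/29.39 = -0.07724; ½·erfc(-0.07724) = 0.5435.
C = 115 × 0.5435 = 62.5 mg/L.

62.5 mg/L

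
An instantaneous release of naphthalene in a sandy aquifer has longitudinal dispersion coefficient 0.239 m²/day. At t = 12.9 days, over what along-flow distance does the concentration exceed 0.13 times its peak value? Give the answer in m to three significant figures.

10.0 m

The plume is Gaussian with σ = √(2Dt) = √(2 × 0.239 × 12.9) = 2.483 m.
C/C_peak = exp(−Δx²/(2σ²)) = 0.13 ⇒ Δx = σ·√(−2 ln 0.13) = 2.483 × 2.020 = 5.016 m.
Width = 2Δx = 10.0 m.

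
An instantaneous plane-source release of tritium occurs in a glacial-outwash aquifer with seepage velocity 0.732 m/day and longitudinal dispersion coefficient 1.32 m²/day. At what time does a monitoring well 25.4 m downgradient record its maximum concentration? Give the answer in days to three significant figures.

32.3 days

For the 1D instantaneous-source solution, setting ∂C/∂t = 0 at fixed x gives v²t² + 2Dt − x² = 0, so t = (√(D² + v²x²) − D)/v².
√(D² + v²x²) = √(1.32² + 0.732² × 25.4²) = 18.64; v² = 0.535824.
t = (18.64 − 1.32)/0.535824 = 32.3 days (vs. the pure-advection estimate x/v = 34.7 d).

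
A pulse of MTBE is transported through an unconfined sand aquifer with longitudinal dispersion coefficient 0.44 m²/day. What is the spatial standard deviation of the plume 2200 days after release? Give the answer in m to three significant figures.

Dispersive spreading gives a Gaussian with σ² = 2Dt; advection only shifts the center.
σ = √(2 × 0.44 × 2200) = 44.0 m.

44.0 m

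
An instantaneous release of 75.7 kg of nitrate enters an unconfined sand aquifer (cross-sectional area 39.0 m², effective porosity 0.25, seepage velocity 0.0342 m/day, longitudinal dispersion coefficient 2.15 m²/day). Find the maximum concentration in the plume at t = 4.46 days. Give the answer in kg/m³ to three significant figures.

The peak of an instantaneous 1D plume sits at x = vt; there the Gaussian factor is 1 and C_max = M/(n_e·A·√(4πDt)), where n_e·A is the pore area the mass is dissolved in.
√(4πDt) = √(4π × 2.15 × 4.46) = 10.98 m, so C_max = 75.7/(0.25 × 39.0 × 10.98) = 0.707 kg/m³.

0.707 kg/m³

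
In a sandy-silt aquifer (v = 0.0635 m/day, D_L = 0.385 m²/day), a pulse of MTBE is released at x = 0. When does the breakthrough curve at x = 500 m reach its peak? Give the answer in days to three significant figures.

For the 1D instantaneous-source solution, setting ∂C/∂t = 0 at fixed x gives v²t² + 2Dt − x² = 0, so t = (√(D² + v²x²) − D)/v².
√(D² + v²x²) = √(0.385² + 0.0635² × 500²) = 31.75; v² = 0.00403225.
t = (31.75 − 0.385)/0.00403225 = 7780 days (vs. the pure-advection estimate x/v = 7870 d).

7780 days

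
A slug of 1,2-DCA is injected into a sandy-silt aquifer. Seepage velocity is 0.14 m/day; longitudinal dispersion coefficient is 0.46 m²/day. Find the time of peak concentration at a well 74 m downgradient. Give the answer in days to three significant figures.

506 days

For the 1D instantaneous-source solution, setting ∂C/∂t = 0 at fixed x gives v²t² + 2Dt − x² = 0, so t = (√(D² + v²x²) − D)/v².
√(D² + v²x²) = √(0.46² + 0.14² × 74²) = 10.37; v² = 0.0196.
t = (10.37 − 0.46)/0.0196 = 506 days (vs. the pure-advection estimate x/v = 529 d).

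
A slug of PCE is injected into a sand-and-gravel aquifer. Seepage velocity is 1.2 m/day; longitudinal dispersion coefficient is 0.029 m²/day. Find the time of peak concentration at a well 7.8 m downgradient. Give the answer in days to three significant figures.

6.48 days

For the 1D instantaneous-source solution, setting ∂C/∂t = 0 at fixed x gives v²t² + 2Dt − x² = 0, so t = (√(D² + v²x²) − D)/v².
√(D² + v²x²) = √(0.029² + 1.2² × 7.8²) = 9.360; v² = 1.44.
t = (9.360 − 0.029)/1.44 = 6.48 days (vs. the pure-advection estimate x/v = 6.50 d).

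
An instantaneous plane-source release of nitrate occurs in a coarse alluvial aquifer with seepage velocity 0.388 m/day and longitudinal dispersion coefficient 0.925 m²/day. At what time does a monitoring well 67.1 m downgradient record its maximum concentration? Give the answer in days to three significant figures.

For the 1D instantaneous-source solution, setting ∂C/∂t = 0 at fixed x gives v²t² + 2Dt − x² = 0, so t = (√(D² + v²x²) − D)/v².
√(D² + v²x²) = √(0.925² + 0.388² × 67.1²) = 26.05; v² = 0.150544.
t = (26.05 − 0.925)/0.150544 = 167 days (vs. the pure-advection estimate x/v = 173 d).

167 days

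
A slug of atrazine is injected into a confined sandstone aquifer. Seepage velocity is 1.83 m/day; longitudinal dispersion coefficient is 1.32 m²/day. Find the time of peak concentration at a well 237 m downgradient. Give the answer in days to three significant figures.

For the 1D instantaneous-source solution, setting ∂C/∂t = 0 at fixed x gives v²t² + 2Dt − x² = 0, so t = (√(D² + v²x²) − D)/v².
√(D² + v²x²) = √(1.32² + 1.83² × 237²) = 433.7; v² = 3.3489.
t = (433.7 − 1.32)/3.3489 = 129 days (vs. the pure-advection estimate x/v = 130 d).

129 days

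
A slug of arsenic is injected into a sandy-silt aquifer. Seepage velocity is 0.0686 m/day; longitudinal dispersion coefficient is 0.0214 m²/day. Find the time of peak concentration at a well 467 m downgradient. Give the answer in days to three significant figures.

For the 1D instantaneous-source solution, setting ∂C/∂t = 0 at fixed x gives v²t² + 2Dt − x² = 0, so t = (√(D² + v²x²) − D)/v².
√(D² + v²x²) = √(0.0214² + 0.0686² × 467²) = 32.04; v² = 0.00470596.
t = (32.04 − 0.0214)/0.00470596 = 6800 days (vs. the pure-advection estimate x/v = 6810 d).

6800 days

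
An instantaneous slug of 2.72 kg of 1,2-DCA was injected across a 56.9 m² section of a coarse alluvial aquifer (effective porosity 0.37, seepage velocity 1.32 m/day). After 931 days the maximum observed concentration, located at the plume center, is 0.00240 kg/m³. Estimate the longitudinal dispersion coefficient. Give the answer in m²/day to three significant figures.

At the plume center C_max = M/(n_e·A·√(4πDt)), so D = M²/(4πt·(n_e·A·C_max)²).
n_e·A·C_max = 0.37 × 56.9 × 0.00240 = 0.05053 kg/m.
D = 2.72²/(4π × 931 × 0.05053²) = 0.248 m²/day.

0.248 m²/day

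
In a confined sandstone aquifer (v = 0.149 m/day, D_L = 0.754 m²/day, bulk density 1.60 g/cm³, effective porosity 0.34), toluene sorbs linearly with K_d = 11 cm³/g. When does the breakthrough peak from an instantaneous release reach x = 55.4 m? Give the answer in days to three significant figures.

Retardation factor R = 1 + ρ_b·K_d/n = 1 + 1.60 × 11/0.34 = 52.76.
Sorption retards both mechanisms: v_R = v/R = 0.002824 m/day, D_R = D/R = 0.01429 m²/day.
Peak time from v_R²t² + 2D_R t − x² = 0: t = (√(D_R² + v_R²x²) − D_R)/v_R².
√(D_R² + v_R²x²) = √(0.01429² + 0.002824² × 55.4²) = 0.1571; v_R² = 7.975e-06.
t = (0.1571 − 0.01429)/7.975e-06 = 17900 days.

17900 days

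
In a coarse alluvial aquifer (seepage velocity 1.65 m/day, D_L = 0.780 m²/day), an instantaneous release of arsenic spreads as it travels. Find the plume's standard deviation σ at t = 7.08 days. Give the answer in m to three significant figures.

Dispersive spreading gives a Gaussian with σ² = 2Dt; advection only shifts the center.
σ = √(2 × 0.780 × 7.08) = 3.32 m.

3.32 m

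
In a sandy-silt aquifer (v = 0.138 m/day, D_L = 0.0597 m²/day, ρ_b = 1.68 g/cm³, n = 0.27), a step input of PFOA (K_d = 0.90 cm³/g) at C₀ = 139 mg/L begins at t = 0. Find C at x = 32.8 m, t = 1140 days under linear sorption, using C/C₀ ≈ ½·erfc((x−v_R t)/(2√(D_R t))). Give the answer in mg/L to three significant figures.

Retardation factor R = 1 + ρ_b·K_d/n = 1 + 1.68 × 0.90/0.27 = 6.600.
Sorption retards both mechanisms: v_R = v/R = 0.02091 m/day, D_R = D/R = 0.009045 m²/day.
v_R·t = 0.02091 × 1140 = 23.8374 m; 2√(D_R t) = 6.422 m; argument = (32.8 − 23.8374)/6.422 = 1.396.
C = C₀ × ½·erfc(1.396) = 139 × 0.02418 = 3.36 mg/L.

3.36 mg/L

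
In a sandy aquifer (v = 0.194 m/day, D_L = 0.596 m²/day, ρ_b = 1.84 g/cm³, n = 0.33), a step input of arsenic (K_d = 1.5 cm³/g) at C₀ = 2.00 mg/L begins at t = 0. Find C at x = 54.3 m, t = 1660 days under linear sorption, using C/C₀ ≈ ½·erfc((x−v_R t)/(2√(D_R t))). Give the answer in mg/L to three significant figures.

Retardation factor R = 1 + ρ_b·K_d/n = 1 + 1.84 × 1.5/0.33 = 9.364.
Sorption retards both mechanisms: v_R = v/R = 0.02072 m/day, D_R = D/R = 0.06365 m²/day.
v_R·t = 0.02072 × 1660 = 34.3952 m; 2√(D_R t) = 20.56 m; argument = (54.3 − 34.3952)/20.56 = 0.9681.
C = C₀ × ½·erfc(0.9681) = 2.00 × 0.08548 = 0.171 mg/L.

0.171 mg/L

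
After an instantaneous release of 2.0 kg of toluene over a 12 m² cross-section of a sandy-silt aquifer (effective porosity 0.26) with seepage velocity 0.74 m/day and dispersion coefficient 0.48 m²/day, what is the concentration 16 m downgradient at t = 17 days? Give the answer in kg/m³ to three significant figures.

For an instantaneous plane source, C(x,t) = M/(n_e·A·√(4πDt)) · exp(−(x−vt)²/(4Dt)), with n_e·A the pore (flow) area.
Plume center vt = 0.74 × 17 = 12.58 m, so the well at 16 m is 3.42 m downgradient of the peak.
√(4πDt) = 10.13 m, giving peak height M/(n_e·A·√(4πDt)) = 2.0/(0.26 × 12 × 10.13) = 0.06328 kg/m³.
(x−vt)²/(4Dt) = (3.42)²/(4 × 0.48 × 17) = 0.3583; exp(−0.3583) = 0.6989.
C = 0.06328 × 0.6989 = 0.0442 kg/m³.

0.0442 kg/m³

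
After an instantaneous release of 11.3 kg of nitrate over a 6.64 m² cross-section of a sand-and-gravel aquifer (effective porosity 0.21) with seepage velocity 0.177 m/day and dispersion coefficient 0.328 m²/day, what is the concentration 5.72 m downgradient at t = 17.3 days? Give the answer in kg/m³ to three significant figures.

0.703 kg/m³

For an instantaneous plane source, C(x,t) = M/(n_e·A·√(4πDt)) · exp(−(x−vt)²/(4Dt)), with n_e·A the pore (flow) area.
Plume center vt = 0.177 × 17.3 = 3.0621 m, so the well at 5.72 m is 2.6579 m downgradient of the peak.
√(4πDt) = 8.444 m, giving peak height M/(n_e·A·√(4πDt)) = 11.3/(0.21 × 6.64 × 8.444) = 0.9597 kg/m³.
(x−vt)²/(4Dt) = (2.6579)²/(4 × 0.328 × 17.3) = 0.3112; exp(−0.3112) = 0.7326.
C = 0.9597 × 0.7326 = 0.703 kg/m³.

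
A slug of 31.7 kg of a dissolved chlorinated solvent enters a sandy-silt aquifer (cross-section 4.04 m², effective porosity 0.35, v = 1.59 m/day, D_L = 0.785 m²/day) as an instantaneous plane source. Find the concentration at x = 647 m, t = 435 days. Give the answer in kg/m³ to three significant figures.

For an instantaneous plane source, C(x,t) = M/(n_e·A·√(4πDt)) · exp(−(x−vt)²/(4Dt)), with n_e·A the pore (flow) area.
Plume center vt = 1.59 × 435 = 691.65 m, so the well at 647 m is 44.65 m upgradient of the peak.
√(4πDt) = 65.51 m, giving peak height M/(n_e·A·√(4πDt)) = 31.7/(0.35 × 4.04 × 65.51) = 0.3422 kg/m³.
(x−vt)²/(4Dt) = (-44.65)²/(4 × 0.785 × 435) = 1.460; exp(−1.460) = 0.2322.
C = 0.3422 × 0.2322 = 0.0795 kg/m³.

0.0795 kg/m³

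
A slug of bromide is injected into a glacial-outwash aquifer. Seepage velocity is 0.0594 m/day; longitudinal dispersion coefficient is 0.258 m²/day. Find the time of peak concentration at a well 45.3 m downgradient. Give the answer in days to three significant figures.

693 days

For the 1D instantaneous-source solution, setting ∂C/∂t = 0 at fixed x gives v²t² + 2Dt − x² = 0, so t = (√(D² + v²x²) − D)/v².
√(D² + v²x²) = √(0.258² + 0.0594² × 45.3²) = 2.703; v² = 0.00352836.
t = (2.703 − 0.258)/0.00352836 = 693 days (vs. the pure-advection estimate x/v = 763 d).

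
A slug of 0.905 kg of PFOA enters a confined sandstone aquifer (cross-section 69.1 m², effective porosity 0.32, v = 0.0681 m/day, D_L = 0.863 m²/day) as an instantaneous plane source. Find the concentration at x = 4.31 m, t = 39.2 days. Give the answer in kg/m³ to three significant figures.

0.00195 kg/m³

For an instantaneous plane source, C(x,t) = M/(n_e·A·√(4πDt)) · exp(−(x−vt)²/(4Dt)), with n_e·A the pore (flow) area.
Plume center vt = 0.0681 × 39.2 = 2.66952 m, so the well at 4.31 m is 1.64048 m downgradient of the peak.
√(4πDt) = 20.62 m, giving peak height M/(n_e·A·√(4πDt)) = 0.905/(0.32 × 69.1 × 20.62) = 0.001985 kg/m³.
(x−vt)²/(4Dt) = (1.64048)²/(4 × 0.863 × 39.2) = 0.01989; exp(−0.01989) = 0.9803.
C = 0.001985 × 0.9803 = 0.00195 kg/m³.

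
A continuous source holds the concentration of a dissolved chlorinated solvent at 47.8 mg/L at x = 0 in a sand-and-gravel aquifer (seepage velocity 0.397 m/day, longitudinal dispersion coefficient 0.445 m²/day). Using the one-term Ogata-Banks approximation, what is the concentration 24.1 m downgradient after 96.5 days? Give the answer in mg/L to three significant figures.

For a continuous step input, C/C₀ ≈ ½·erfc((x−vt)/(2√(Dt))).
vt = 0.397 × 96.5 = 38.3105 m and 2√(Dt) = 2√(0.445 × 96.5) = 13.11 m.
Argument (x−vt)/(2√(Dt)) = (24.1 − 38.3105)/13.11 = -1.084; ½·erfc(-1.084) = 0.9374.
C = 47.8 × 0.9374 = 44.8 mg/L.

44.8 mg/L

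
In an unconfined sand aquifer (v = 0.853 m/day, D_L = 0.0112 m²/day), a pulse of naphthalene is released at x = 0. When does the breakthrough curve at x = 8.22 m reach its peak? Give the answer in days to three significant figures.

For the 1D instantaneous-source solution, setting ∂C/∂t = 0 at fixed x gives v²t² + 2Dt − x² = 0, so t = (√(D² + v²x²) − D)/v².
√(D² + v²x²) = √(0.0112² + 0.853² × 8.22²) = 7.012; v² = 0.727609.
t = (7.012 − 0.0112)/0.727609 = 9.62 days (vs. the pure-advection estimate x/v = 9.64 d).

9.62 days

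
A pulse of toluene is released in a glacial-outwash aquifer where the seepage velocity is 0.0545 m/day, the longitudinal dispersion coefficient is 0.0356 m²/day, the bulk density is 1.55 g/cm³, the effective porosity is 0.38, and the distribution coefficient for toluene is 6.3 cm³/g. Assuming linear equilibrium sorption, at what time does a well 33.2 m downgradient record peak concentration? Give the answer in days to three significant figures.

15900 days

Retardation factor R = 1 + ρ_b·K_d/n = 1 + 1.55 × 6.3/0.38 = 26.70.
Sorption retards both mechanisms: v_R = v/R = 0.002041 m/day, D_R = D/R = 0.001333 m²/day.
Peak time from v_R²t² + 2D_R t − x² = 0: t = (√(D_R² + v_R²x²) − D_R)/v_R².
√(D_R² + v_R²x²) = √(0.001333² + 0.002041² × 33.2²) = 0.06777; v_R² = 4.166e-06.
t = (0.06777 − 0.001333)/4.166e-06 = 15900 days.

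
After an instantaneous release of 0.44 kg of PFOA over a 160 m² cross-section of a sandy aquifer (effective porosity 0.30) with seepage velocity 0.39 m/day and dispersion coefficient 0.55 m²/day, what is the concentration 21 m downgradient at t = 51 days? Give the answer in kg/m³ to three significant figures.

For an instantaneous plane source, C(x,t) = M/(n_e·A·√(4πDt)) · exp(−(x−vt)²/(4Dt)), with n_e·A the pore (flow) area.
Plume center vt = 0.39 × 51 = 19.89 m, so the well at 21 m is 1.11 m downgradient of the peak.
√(4πDt) = 18.77 m, giving peak height M/(n_e·A·√(4πDt)) = 0.44/(0.30 × 160 × 18.77) = 0.0004884 kg/m³.
(x−vt)²/(4Dt) = (1.11)²/(4 × 0.55 × 51) = 0.01098; exp(−0.01098) = 0.9891.
C = 0.0004884 × 0.9891 = 0.000483 kg/m³.

0.000483 kg/m³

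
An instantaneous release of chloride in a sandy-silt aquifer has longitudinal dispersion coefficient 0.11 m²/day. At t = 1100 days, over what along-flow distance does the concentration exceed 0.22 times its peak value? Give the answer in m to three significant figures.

The plume is Gaussian with σ = √(2Dt) = √(2 × 0.11 × 1100) = 15.56 m.
C/C_peak = exp(−Δx²/(2σ²)) = 0.22 ⇒ Δx = σ·√(−2 ln 0.22) = 15.56 × 1.740 = 27.07 m.
Width = 2Δx = 54.1 m.

54.1 m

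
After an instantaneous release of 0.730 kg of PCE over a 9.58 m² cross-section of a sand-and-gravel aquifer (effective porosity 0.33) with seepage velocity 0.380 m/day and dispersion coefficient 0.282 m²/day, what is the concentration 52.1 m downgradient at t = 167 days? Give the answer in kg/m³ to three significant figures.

For an instantaneous plane source, C(x,t) = M/(n_e·A·√(4πDt)) · exp(−(x−vt)²/(4Dt)), with n_e·A the pore (flow) area.
Plume center vt = 0.380 × 167 = 63.46 m, so the well at 52.1 m is 11.36 m upgradient of the peak.
√(4πDt) = 24.33 m, giving peak height M/(n_e·A·√(4πDt)) = 0.730/(0.33 × 9.58 × 24.33) = 0.009491 kg/m³.
(x−vt)²/(4Dt) = (-11.36)²/(4 × 0.282 × 167) = 0.6851; exp(−0.6851) = 0.5040.
C = 0.009491 × 0.5040 = 0.00478 kg/m³.

0.00478 kg/m³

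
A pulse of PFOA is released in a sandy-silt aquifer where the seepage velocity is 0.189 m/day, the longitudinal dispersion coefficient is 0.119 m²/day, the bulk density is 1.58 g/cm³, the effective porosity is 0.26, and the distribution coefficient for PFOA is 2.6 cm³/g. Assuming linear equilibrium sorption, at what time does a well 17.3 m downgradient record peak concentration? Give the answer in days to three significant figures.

Retardation factor R = 1 + ρ_b·K_d/n = 1 + 1.58 × 2.6/0.26 = 16.80.
Sorption retards both mechanisms: v_R = v/R = 0.01125 m/day, D_R = D/R = 0.007083 m²/day.
Peak time from v_R²t² + 2D_R t − x² = 0: t = (√(D_R² + v_R²x²) − D_R)/v_R².
√(D_R² + v_R²x²) = √(0.007083² + 0.01125² × 17.3²) = 0.1948; v_R² = 0.0001266.
t = (0.1948 − 0.007083)/0.0001266 = 1480 days.

1480 days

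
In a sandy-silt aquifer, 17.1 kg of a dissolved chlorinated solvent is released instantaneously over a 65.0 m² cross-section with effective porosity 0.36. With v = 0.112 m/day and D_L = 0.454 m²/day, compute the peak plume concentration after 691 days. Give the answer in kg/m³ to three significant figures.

0.0116 kg/m³

The peak of an instantaneous 1D plume sits at x = vt; there the Gaussian factor is 1 and C_max = M/(n_e·A·√(4πDt)), where n_e·A is the pore area the mass is dissolved in.
√(4πDt) = √(4π × 0.454 × 691) = 62.79 m, so C_max = 17.1/(0.36 × 65.0 × 62.79) = 0.0116 kg/m³.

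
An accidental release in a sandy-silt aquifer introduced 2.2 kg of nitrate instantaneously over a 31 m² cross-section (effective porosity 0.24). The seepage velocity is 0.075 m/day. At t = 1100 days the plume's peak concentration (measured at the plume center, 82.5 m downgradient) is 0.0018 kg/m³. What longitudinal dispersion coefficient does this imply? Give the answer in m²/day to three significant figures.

1.95 m²/day

At the plume center C_max = M/(n_e·A·√(4πDt)), so D = M²/(4πt·(n_e·A·C_max)²).
n_e·A·C_max = 0.24 × 31 × 0.0018 = 0.01339 kg/m.
D = 2.2²/(4π × 1100 × 0.01339²) = 1.95 m²/day.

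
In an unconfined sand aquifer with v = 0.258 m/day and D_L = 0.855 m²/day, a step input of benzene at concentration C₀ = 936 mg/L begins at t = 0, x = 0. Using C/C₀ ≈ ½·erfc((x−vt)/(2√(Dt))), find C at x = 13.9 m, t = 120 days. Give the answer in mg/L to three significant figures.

827 mg/L

For a continuous step input, C/C₀ ≈ ½·erfc((x−vt)/(2√(Dt))).
vt = 0.258 × 120 = 30.96 m and 2√(Dt) = 2√(0.855 × 120) = 20.26 m.
Argument (x−vt)/(2√(Dt)) = (13.9 − 30.96)/20.26 = -0.8421; ½·erfc(-0.8421) = 0.8832.
C = 936 × 0.8832 = 827 mg/L.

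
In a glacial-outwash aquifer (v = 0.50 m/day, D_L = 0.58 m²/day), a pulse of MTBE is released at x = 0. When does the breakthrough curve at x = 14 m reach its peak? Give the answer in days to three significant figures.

For the 1D instantaneous-source solution, setting ∂C/∂t = 0 at fixed x gives v²t² + 2Dt − x² = 0, so t = (√(D² + v²x²) − D)/v².
√(D² + v²x²) = √(0.58² + 0.50² × 14²) = 7.024; v² = 0.25.
t = (7.024 − 0.58)/0.25 = 25.8 days (vs. the pure-advection estimate x/v = 28.0 d).

25.8 days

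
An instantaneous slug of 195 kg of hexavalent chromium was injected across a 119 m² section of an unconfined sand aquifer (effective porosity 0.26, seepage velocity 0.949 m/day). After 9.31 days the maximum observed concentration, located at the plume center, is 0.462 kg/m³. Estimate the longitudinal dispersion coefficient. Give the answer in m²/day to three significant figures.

At the plume center C_max = M/(n_e·A·√(4πDt)), so D = M²/(4πt·(n_e·A·C_max)²).
n_e·A·C_max = 0.26 × 119 × 0.462 = 14.29 kg/m.
D = 195²/(4π × 9.31 × 14.29²) = 1.59 m²/day.

1.59 m²/day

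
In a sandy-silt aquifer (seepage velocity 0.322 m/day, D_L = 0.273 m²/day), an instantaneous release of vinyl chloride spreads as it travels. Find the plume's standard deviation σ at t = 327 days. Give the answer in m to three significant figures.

Dispersive spreading gives a Gaussian with σ² = 2Dt; advection only shifts the center.
σ = √(2 × 0.273 × 327) = 13.4 m.

13.4 m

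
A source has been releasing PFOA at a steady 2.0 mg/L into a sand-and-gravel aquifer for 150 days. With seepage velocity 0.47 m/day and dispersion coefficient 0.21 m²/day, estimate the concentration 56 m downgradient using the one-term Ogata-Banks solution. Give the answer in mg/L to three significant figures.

For a continuous step input, C/C₀ ≈ ½·erfc((x−vt)/(2√(Dt))).
vt = 0.47 × 150 = 70.5 m and 2√(Dt) = 2√(0.21 × 150) = 11.22 m.
Argument (x−vt)/(2√(Dt)) = (56 − 70.5)/11.22 = -1.292; ½·erfc(-1.292) = 0.9662.
C = 2.0 × 0.9662 = 1.93 mg/L.

1.93 mg/L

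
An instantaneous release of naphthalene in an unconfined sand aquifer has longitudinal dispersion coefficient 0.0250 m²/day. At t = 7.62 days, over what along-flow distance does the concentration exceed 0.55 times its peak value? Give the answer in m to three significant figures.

1.35 m

The plume is Gaussian with σ = √(2Dt) = √(2 × 0.0250 × 7.62) = 0.6173 m.
C/C_peak = exp(−Δx²/(2σ²)) = 0.55 ⇒ Δx = σ·√(−2 ln 0.55) = 0.6173 × 1.093 = 0.6747 m.
Width = 2Δx = 1.35 m.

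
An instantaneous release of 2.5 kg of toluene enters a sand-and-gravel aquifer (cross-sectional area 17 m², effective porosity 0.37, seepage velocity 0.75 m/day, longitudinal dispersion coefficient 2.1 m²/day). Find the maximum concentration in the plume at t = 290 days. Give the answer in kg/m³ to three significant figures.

0.00454 kg/m³

The peak of an instantaneous 1D plume sits at x = vt; there the Gaussian factor is 1 and C_max = M/(n_e·A·√(4πDt)), where n_e·A is the pore area the mass is dissolved in.
√(4πDt) = √(4π × 2.1 × 290) = 87.48 m, so C_max = 2.5/(0.37 × 17 × 87.48) = 0.00454 kg/m³.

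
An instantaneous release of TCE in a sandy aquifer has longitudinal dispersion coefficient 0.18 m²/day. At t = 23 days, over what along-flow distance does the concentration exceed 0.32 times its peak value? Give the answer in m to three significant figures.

The plume is Gaussian with σ = √(2Dt) = √(2 × 0.18 × 23) = 2.877 m.
C/C_peak = exp(−Δx²/(2σ²)) = 0.32 ⇒ Δx = σ·√(−2 ln 0.32) = 2.877 × 1.510 = 4.344 m.
Width = 2Δx = 8.69 m.

8.69 m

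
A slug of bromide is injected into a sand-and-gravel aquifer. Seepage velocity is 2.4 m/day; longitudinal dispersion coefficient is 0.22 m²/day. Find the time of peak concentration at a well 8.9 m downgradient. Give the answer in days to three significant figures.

For the 1D instantaneous-source solution, setting ∂C/∂t = 0 at fixed x gives v²t² + 2Dt − x² = 0, so t = (√(D² + v²x²) − D)/v².
√(D² + v²x²) = √(0.22² + 2.4² × 8.9²) = 21.36; v² = 5.76.
t = (21.36 − 0.22)/5.76 = 3.67 days (vs. the pure-advection estimate x/v = 3.71 d).

3.67 days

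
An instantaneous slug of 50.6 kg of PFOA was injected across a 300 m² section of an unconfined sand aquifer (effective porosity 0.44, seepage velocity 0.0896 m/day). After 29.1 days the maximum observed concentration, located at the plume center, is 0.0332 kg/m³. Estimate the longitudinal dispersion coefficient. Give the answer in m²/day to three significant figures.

0.365 m²/day

At the plume center C_max = M/(n_e·A·√(4πDt)), so D = M²/(4πt·(n_e·A·C_max)²).
n_e·A·C_max = 0.44 × 300 × 0.0332 = 4.382 kg/m.
D = 50.6²/(4π × 29.1 × 4.382²) = 0.365 m²/day.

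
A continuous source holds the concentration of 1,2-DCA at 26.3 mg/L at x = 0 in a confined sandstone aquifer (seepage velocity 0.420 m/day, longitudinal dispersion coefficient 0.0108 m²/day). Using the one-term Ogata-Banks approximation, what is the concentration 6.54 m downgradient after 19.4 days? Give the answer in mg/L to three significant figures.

For a continuous step input, C/C₀ ≈ ½·erfc((x−vt)/(2√(Dt))).
vt = 0.420 × 19.4 = 8.148 m and 2√(Dt) = 2√(0.0108 × 19.4) = 0.9155 m.
Argument (x−vt)/(2√(Dt)) = (6.54 − 8.148)/0.9155 = -1.756; ½·erfc(-1.756) = 0.9935.
C = 26.3 × 0.9935 = 26.1 mg/L.

26.1 mg/L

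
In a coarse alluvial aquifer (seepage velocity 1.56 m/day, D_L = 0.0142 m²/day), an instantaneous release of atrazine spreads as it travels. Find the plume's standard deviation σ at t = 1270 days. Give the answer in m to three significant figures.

6.01 m

Dispersive spreading gives a Gaussian with σ² = 2Dt; advection only shifts the center.
σ = √(2 × 0.0142 × 1270) = 6.01 m.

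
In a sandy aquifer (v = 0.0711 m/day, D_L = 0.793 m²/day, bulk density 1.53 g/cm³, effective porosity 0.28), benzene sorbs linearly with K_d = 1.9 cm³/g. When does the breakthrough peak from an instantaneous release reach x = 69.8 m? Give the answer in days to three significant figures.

Retardation factor R = 1 + ρ_b·K_d/n = 1 + 1.53 × 1.9/0.28 = 11.38.
Sorption retards both mechanisms: v_R = v/R = 0.006248 m/day, D_R = D/R = 0.06968 m²/day.
Peak time from v_R²t² + 2D_R t − x² = 0: t = (√(D_R² + v_R²x²) − D_R)/v_R².
√(D_R² + v_R²x²) = √(0.06968² + 0.006248² × 69.8²) = 0.4416; v_R² = 3.904e-05.
t = (0.4416 − 0.06968)/3.904e-05 = 9530 days.

9530 days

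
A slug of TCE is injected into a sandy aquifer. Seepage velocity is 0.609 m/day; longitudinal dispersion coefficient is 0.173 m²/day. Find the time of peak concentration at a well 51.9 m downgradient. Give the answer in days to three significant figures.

84.8 days

For the 1D instantaneous-source solution, setting ∂C/∂t = 0 at fixed x gives v²t² + 2Dt − x² = 0, so t = (√(D² + v²x²) − D)/v².
√(D² + v²x²) = √(0.173² + 0.609² × 51.9²) = 31.61; v² = 0.370881.
t = (31.61 − 0.173)/0.370881 = 84.8 days (vs. the pure-advection estimate x/v = 85.2 d).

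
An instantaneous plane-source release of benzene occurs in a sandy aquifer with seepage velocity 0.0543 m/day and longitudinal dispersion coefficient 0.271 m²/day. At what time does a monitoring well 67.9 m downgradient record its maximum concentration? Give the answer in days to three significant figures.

For the 1D instantaneous-source solution, setting ∂C/∂t = 0 at fixed x gives v²t² + 2Dt − x² = 0, so t = (√(D² + v²x²) − D)/v².
√(D² + v²x²) = √(0.271² + 0.0543² × 67.9²) = 3.697; v² = 0.00294849.
t = (3.697 − 0.271)/0.00294849 = 1160 days (vs. the pure-advection estimate x/v = 1250 d).

1160 days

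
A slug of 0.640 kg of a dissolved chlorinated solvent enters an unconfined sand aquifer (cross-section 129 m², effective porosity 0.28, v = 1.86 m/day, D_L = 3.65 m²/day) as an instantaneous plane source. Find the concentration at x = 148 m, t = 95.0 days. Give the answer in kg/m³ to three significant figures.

For an instantaneous plane source, C(x,t) = M/(n_e·A·√(4πDt)) · exp(−(x−vt)²/(4Dt)), with n_e·A the pore (flow) area.
Plume center vt = 1.86 × 95.0 = 176.7 m, so the well at 148 m is 28.7 m upgradient of the peak.
√(4πDt) = 66.01 m, giving peak height M/(n_e·A·√(4πDt)) = 0.640/(0.28 × 129 × 66.01) = 0.0002684 kg/m³.
(x−vt)²/(4Dt) = (-28.7)²/(4 × 3.65 × 95.0) = 0.5939; exp(−0.5939) = 0.5522.
C = 0.0002684 × 0.5522 = 0.000148 kg/m³.

0.000148 kg/m³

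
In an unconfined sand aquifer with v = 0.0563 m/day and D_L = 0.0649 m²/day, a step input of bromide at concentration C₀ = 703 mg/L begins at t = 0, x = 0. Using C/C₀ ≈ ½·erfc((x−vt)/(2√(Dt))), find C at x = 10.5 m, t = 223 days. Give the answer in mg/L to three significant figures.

456 mg/L

For a continuous step input, C/C₀ ≈ ½·erfc((x−vt)/(2√(Dt))).
vt = 0.0563 × 223 = 12.5549 m and 2√(Dt) = 2√(0.0649 × 223) = 7.609 m.
Argument (x−vt)/(2√(Dt)) = (10.5 − 12.5549)/7.609 = -0.2701; ½·erfc(-0.2701) = 0.6488.
C = 703 × 0.6488 = 456 mg/L.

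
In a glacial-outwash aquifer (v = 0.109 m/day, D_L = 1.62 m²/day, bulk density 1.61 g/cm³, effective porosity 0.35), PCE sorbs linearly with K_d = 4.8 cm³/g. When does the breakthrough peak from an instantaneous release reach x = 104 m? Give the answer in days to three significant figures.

Retardation factor R = 1 + ρ_b·K_d/n = 1 + 1.61 × 4.8/0.35 = 23.08.
Sorption retards both mechanisms: v_R = v/R = 0.004723 m/day, D_R = D/R = 0.07019 m²/day.
Peak time from v_R²t² + 2D_R t − x² = 0: t = (√(D_R² + v_R²x²) − D_R)/v_R².
√(D_R² + v_R²x²) = √(0.07019² + 0.004723² × 104²) = 0.4962; v_R² = 2.231e-05.
t = (0.4962 − 0.07019)/2.231e-05 = 19100 days.

19100 days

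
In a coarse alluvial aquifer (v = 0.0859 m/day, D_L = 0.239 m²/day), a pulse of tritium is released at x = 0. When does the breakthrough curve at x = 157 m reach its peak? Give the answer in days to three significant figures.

For the 1D instantaneous-source solution, setting ∂C/∂t = 0 at fixed x gives v²t² + 2Dt − x² = 0, so t = (√(D² + v²x²) − D)/v².
√(D² + v²x²) = √(0.239² + 0.0859² × 157²) = 13.49; v² = 0.00737881.
t = (13.49 − 0.239)/0.00737881 = 1800 days (vs. the pure-advection estimate x/v = 1830 d).

1800 days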